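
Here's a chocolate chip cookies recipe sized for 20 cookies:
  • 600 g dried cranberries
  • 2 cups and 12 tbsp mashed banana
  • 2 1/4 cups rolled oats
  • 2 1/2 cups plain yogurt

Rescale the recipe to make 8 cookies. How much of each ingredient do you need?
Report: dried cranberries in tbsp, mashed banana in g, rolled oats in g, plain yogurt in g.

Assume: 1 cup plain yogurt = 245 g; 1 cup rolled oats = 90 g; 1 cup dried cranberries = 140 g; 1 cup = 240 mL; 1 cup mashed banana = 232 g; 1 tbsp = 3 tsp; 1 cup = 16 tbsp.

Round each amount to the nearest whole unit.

dried cranberries: 27 tbsp; mashed banana: 255 g; rolled oats: 81 g; plain yogurt: 245 g

Scaling factor: 8/20 = 2/5 = 0.4.
dried cranberries: 600 g × 2/5 ÷ 140 g/cup × 16 tbsp/cup ≈ 27 tbsp
mashed banana: (2 cup + 12 tbsp = 2.75 cup) × 2/5 × 232 g/cup ≈ 255 g
rolled oats: 2.25 cup × 2/5 × 90 g/cup = 81 g
plain yogurt: 2.5 cup × 2/5 × 245 g/cup = 245 g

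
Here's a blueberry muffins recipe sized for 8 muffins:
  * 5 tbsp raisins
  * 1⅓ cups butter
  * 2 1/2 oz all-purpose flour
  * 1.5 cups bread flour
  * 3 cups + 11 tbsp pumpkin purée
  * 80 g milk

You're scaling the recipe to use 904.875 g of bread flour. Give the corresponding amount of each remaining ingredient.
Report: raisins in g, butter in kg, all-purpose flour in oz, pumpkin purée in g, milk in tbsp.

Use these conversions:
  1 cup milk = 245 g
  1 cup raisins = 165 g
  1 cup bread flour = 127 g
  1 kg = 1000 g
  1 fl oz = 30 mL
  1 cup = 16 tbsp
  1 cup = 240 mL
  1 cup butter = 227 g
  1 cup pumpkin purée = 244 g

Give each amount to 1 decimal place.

The original recipe has 190.5 g of bread flour, so the scaling factor is 904.875 ÷ 190.5 = 19/4 = 4.75.
raisins: 5 tbsp × 19/4 ÷ 16 tbsp/cup × 165 g/cup ≈ 244.9 g
butter: 4/3 cup × 19/4 × 227 g/cup ÷ 1000 g/kg ≈ 1.4 kg
all-purpose flour: 2.5 oz × 19/4 ≈ 11.9 oz
pumpkin purée: (3 cup + 11 tbsp = 3.6875 cup) × 19/4 × 244 g/cup ≈ 4273.8 g
milk: 80 g × 19/4 ÷ 245 g/cup × 16 tbsp/cup ≈ 24.8 tbsp

raisins: 244.9 g; butter: 1.4 kg; all-purpose flour: 11.9 oz; pumpkin purée: 4273.8 g; milk: 24.8 tbsp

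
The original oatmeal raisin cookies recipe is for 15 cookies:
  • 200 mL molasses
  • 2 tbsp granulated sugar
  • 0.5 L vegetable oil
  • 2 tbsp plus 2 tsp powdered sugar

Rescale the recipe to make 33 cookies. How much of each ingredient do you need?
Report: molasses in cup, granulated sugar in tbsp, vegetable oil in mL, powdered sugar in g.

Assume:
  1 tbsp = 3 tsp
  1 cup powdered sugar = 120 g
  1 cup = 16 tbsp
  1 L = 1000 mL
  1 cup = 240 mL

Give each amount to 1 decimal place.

molasses: 1.8 cup; granulated sugar: 4.4 tbsp; vegetable oil: 1100.0 mL; powdered sugar: 44.0 g

Scaling factor: 33/15 = 11/5 = 2.2.
molasses: 200 mL × 11/5 ÷ 240 mL/cup ≈ 1.8 cup
granulated sugar: 2 tbsp × 11/5 = 4.4 tbsp
vegetable oil: 0.5 L × 11/5 × 1000 mL/L = 1100.0 mL
powdered sugar: (2 tbsp + 2 tsp = 8/3 tbsp) × 11/5 ÷ 16 tbsp/cup × 120 g/cup = 44.0 g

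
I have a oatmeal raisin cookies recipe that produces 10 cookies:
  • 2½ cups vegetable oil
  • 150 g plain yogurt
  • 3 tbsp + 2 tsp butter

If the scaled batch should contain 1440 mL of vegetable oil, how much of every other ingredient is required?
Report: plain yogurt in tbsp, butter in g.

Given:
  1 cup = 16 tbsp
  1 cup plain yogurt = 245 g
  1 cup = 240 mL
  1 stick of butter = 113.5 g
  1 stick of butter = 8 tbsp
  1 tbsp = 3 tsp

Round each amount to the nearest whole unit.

plain yogurt: 24 tbsp; butter: 125 g

The original recipe has 600 mL of vegetable oil, so the scaling factor is 1440 ÷ 600 = 12/5 = 2.4.
plain yogurt: 150 g × 12/5 ÷ 245 g/cup × 16 tbsp/cup ≈ 24 tbsp
butter: (3 tbsp + 2 tsp = 11/3 tbsp) × 12/5 ÷ 8 tbsp/stick × 113.5 g/stick ≈ 125 g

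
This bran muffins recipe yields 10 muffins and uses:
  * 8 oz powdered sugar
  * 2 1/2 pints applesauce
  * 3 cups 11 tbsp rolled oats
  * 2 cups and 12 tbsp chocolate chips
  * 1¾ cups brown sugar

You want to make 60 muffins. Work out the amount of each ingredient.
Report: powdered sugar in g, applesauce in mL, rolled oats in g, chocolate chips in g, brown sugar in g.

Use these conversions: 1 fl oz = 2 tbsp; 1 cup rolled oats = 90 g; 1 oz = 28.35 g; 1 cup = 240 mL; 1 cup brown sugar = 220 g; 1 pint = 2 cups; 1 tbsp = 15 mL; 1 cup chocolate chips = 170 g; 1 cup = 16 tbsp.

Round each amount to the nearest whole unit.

powdered sugar: 1361 g; applesauce: 7200 mL; rolled oats: 1991 g; chocolate chips: 2805 g; brown sugar: 2310 g

Scaling factor: 60/10 = 6.
powdered sugar: 8 oz × 6 × 28.35 g/oz ≈ 1361 g
applesauce: 2.5 pint × 6 × 2 cup/pint × 240 mL/cup = 7200 mL
rolled oats: (3 cup + 11 tbsp = 3.6875 cup) × 6 × 90 g/cup ≈ 1991 g
chocolate chips: (2 cup + 12 tbsp = 2.75 cup) × 6 × 170 g/cup = 2805 g
brown sugar: 1.75 cup × 6 × 220 g/cup = 2310 g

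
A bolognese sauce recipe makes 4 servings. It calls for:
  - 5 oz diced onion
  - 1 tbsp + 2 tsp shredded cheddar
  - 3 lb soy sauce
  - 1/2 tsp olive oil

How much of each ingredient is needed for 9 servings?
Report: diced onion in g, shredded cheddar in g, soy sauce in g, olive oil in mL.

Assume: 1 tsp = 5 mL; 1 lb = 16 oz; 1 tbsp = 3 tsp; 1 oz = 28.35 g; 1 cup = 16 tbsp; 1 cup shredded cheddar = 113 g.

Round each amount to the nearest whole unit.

Scaling factor: 9/4 = 2.25.
diced onion: 5 oz × 9/4 × 28.35 g/oz ≈ 319 g
shredded cheddar: (1 tbsp + 2 tsp = 5/3 tbsp) × 9/4 ÷ 16 tbsp/cup × 113 g/cup ≈ 26 g
soy sauce: 3 lb × 9/4 × 16 oz/lb × 28.35 g/oz ≈ 3062 g
olive oil: 0.5 tsp × 9/4 × 5 mL/tsp ≈ 6 mL

diced onion: 319 g; shredded cheddar: 26 g; soy sauce: 3062 g; olive oil: 6 mL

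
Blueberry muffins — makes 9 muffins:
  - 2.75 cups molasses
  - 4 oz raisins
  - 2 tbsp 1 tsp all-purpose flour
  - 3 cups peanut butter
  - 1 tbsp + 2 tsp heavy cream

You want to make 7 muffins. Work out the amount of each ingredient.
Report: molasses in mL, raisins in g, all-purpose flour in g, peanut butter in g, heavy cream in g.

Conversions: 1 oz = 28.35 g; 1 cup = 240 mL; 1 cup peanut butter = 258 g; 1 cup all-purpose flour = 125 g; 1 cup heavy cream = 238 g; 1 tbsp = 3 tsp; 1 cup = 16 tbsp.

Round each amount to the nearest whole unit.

molasses: 513 mL; raisins: 88 g; all-purpose flour: 14 g; peanut butter: 602 g; heavy cream: 19 g

Scaling factor: 7/9.
molasses: 2.75 cup × 7/9 × 240 mL/cup ≈ 513 mL
raisins: 4 oz × 7/9 × 28.35 g/oz ≈ 88 g
all-purpose flour: (2 tbsp + 1 tsp = 7/3 tbsp) × 7/9 ÷ 16 tbsp/cup × 125 g/cup ≈ 14 g
peanut butter: 3 cup × 7/9 × 258 g/cup = 602 g
heavy cream: (1 tbsp + 2 tsp = 5/3 tbsp) × 7/9 ÷ 16 tbsp/cup × 238 g/cup ≈ 19 g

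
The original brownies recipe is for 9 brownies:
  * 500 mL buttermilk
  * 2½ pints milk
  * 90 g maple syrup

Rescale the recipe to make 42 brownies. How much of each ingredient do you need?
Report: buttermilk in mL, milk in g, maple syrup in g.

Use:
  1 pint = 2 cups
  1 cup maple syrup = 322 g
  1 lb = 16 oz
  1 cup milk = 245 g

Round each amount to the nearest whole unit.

buttermilk: 2333 mL; milk: 5717 g; maple syrup: 420 g

Scaling factor: 42/9 = 14/3.
buttermilk: 500 mL × 14/3 ≈ 2333 mL
milk: 2.5 pint × 14/3 × 2 cup/pint × 245 g/cup ≈ 5717 g
maple syrup: 90 g × 14/3 = 420 g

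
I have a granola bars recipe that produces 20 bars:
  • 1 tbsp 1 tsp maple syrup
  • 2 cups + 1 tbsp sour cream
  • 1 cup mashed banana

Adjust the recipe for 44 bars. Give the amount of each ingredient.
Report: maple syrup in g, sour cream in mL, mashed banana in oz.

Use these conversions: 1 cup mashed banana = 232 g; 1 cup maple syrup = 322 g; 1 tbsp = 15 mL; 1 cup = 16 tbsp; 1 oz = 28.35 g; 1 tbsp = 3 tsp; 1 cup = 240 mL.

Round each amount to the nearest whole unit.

maple syrup: 59 g; sour cream: 1089 mL; mashed banana: 18 oz

Scaling factor: 44/20 = 11/5 = 2.2.
maple syrup: (1 tbsp + 1 tsp = 4/3 tbsp) × 11/5 ÷ 16 tbsp/cup × 322 g/cup ≈ 59 g
sour cream: (2 cup + 1 tbsp = 2.0625 cup) × 11/5 × 240 mL/cup = 1089 mL
mashed banana: 1 cup × 11/5 × 232 g/cup ÷ 28.35 g/oz ≈ 18 oz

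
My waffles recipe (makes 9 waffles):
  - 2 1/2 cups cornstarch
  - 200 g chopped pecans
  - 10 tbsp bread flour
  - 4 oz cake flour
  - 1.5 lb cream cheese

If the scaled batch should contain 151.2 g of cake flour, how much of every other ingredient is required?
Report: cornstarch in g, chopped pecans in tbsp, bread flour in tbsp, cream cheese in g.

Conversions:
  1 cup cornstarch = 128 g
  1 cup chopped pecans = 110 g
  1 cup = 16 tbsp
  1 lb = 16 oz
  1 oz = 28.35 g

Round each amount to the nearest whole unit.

cornstarch: 427 g; chopped pecans: 39 tbsp; bread flour: 13 tbsp; cream cheese: 907 g

The original recipe has 113.4 g of cake flour, so the scaling factor is 151.2 ÷ 113.4 = 4/3.
cornstarch: 2.5 cup × 4/3 × 128 g/cup ≈ 427 g
chopped pecans: 200 g × 4/3 ÷ 110 g/cup × 16 tbsp/cup ≈ 39 tbsp
bread flour: 10 tbsp × 4/3 ≈ 13 tbsp
cream cheese: 1.5 lb × 4/3 × 16 oz/lb × 28.35 g/oz ≈ 907 g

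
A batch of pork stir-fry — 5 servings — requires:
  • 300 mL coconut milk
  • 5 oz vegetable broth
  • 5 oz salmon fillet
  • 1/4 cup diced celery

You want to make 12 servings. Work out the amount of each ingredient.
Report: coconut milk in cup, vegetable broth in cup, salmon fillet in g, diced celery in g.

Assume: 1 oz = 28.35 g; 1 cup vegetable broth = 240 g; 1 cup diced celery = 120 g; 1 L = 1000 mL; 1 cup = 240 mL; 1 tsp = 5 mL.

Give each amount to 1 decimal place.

coconut milk: 3.0 cup; vegetable broth: 1.4 cup; salmon fillet: 340.2 g; diced celery: 72.0 g

Scaling factor: 12/5 = 2.4.
coconut milk: 300 mL × 12/5 ÷ 240 mL/cup = 3.0 cup
vegetable broth: 5 oz × 12/5 × 28.35 g/oz ÷ 240 g/cup ≈ 1.4 cup
salmon fillet: 5 oz × 12/5 × 28.35 g/oz = 340.2 g
diced celery: 0.25 cup × 12/5 × 120 g/cup = 72.0 g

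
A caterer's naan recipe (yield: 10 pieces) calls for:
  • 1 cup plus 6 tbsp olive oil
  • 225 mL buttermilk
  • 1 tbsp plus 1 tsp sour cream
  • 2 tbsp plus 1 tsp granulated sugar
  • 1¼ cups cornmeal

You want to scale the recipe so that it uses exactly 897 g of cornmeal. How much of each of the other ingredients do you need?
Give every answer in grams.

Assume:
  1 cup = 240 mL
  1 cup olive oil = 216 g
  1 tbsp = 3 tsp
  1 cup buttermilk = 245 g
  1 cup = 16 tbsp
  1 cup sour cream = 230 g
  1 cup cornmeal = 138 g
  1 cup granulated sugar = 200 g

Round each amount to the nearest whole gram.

The original recipe has 172.5 g of cornmeal, so the scaling factor is 897 ÷ 172.5 = 26/5 = 5.2.
olive oil: (1 cup + 6 tbsp = 1.375 cup) × 26/5 × 216 g/cup ≈ 1544 g
buttermilk: 225 mL × 26/5 ÷ 240 mL/cup × 245 g/cup ≈ 1194 g
sour cream: (1 tbsp + 1 tsp = 4/3 tbsp) × 26/5 ÷ 16 tbsp/cup × 230 g/cup ≈ 100 g
granulated sugar: (2 tbsp + 1 tsp = 7/3 tbsp) × 26/5 ÷ 16 tbsp/cup × 200 g/cup ≈ 152 g

olive oil: 1544 g; buttermilk: 1194 g; sour cream: 100 g; granulated sugar: 152 g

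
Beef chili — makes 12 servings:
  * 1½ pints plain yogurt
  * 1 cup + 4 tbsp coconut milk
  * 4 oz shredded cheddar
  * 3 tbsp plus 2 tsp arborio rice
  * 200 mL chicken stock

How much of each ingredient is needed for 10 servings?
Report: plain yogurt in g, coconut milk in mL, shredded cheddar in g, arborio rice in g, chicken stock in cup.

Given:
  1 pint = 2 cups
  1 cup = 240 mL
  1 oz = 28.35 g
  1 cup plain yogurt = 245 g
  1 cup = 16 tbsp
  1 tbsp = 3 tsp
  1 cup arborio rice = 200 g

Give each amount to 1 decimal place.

plain yogurt: 612.5 g; coconut milk: 250.0 mL; shredded cheddar: 94.5 g; arborio rice: 38.2 g; chicken stock: 0.7 cup

Scaling factor: 10/12 = 5/6.
plain yogurt: 1.5 pint × 5/6 × 2 cup/pint × 245 g/cup = 612.5 g
coconut milk: (1 cup + 4 tbsp = 1.25 cup) × 5/6 × 240 mL/cup = 250.0 mL
shredded cheddar: 4 oz × 5/6 × 28.35 g/oz = 94.5 g
arborio rice: (3 tbsp + 2 tsp = 11/3 tbsp) × 5/6 ÷ 16 tbsp/cup × 200 g/cup ≈ 38.2 g
chicken stock: 200 mL × 5/6 ÷ 240 mL/cup ≈ 0.7 cup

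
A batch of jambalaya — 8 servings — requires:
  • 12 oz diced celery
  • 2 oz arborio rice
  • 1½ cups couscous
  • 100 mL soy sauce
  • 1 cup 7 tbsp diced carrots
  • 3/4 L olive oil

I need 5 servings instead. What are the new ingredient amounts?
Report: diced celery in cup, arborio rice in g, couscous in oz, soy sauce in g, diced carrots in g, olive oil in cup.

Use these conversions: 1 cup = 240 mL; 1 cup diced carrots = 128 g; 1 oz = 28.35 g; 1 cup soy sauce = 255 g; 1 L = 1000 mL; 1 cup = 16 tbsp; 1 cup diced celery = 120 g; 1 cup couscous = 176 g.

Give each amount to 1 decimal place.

Scaling factor: 5/8 = 0.625.
diced celery: 12 oz × 5/8 × 28.35 g/oz ÷ 120 g/cup ≈ 1.8 cup
arborio rice: 2 oz × 5/8 × 28.35 g/oz ≈ 35.4 g
couscous: 1.5 cup × 5/8 × 176 g/cup ÷ 28.35 g/oz ≈ 5.8 oz
soy sauce: 100 mL × 5/8 ÷ 240 mL/cup × 255 g/cup ≈ 66.4 g
diced carrots: (1 cup + 7 tbsp = 1.4375 cup) × 5/8 × 128 g/cup = 115.0 g
olive oil: 0.75 L × 5/8 × 1000 mL/L ÷ 240 mL/cup ≈ 2.0 cup

diced celery: 1.8 cup; arborio rice: 35.4 g; couscous: 5.8 oz; soy sauce: 66.4 g; diced carrots: 115.0 g; olive oil: 2.0 cup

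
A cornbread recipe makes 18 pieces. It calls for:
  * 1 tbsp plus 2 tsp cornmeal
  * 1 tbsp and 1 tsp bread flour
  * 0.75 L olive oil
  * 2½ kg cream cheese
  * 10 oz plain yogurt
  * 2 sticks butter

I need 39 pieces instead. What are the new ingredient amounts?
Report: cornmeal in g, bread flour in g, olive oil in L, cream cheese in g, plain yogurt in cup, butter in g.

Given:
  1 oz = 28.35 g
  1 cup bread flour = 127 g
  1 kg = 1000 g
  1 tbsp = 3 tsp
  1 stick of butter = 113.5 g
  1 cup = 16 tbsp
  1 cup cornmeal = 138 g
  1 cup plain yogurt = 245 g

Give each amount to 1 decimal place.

Scaling factor: 39/18 = 13/6.
cornmeal: (1 tbsp + 2 tsp = 5/3 tbsp) × 13/6 ÷ 16 tbsp/cup × 138 g/cup ≈ 31.1 g
bread flour: (1 tbsp + 1 tsp = 4/3 tbsp) × 13/6 ÷ 16 tbsp/cup × 127 g/cup ≈ 22.9 g
olive oil: 0.75 L × 13/6 ≈ 1.6 L
cream cheese: 2.5 kg × 13/6 × 1000 g/kg ≈ 5416.7 g
plain yogurt: 10 oz × 13/6 × 28.35 g/oz ÷ 245 g/cup ≈ 2.5 cup
butter: 2 stick × 13/6 × 113.5 g/stick ≈ 491.8 g

cornmeal: 31.1 g; bread flour: 22.9 g; olive oil: 1.6 L; cream cheese: 5416.7 g; plain yogurt: 2.5 cup; butter: 491.8 g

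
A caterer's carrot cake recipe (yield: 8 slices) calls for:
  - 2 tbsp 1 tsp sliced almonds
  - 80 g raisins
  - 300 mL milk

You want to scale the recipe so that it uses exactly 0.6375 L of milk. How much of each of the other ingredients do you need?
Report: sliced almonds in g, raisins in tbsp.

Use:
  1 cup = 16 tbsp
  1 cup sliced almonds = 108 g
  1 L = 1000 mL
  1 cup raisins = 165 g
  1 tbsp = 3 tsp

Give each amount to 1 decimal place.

The original recipe has 0.3 L of milk, so the scaling factor is 0.6375 ÷ 0.3 = 17/8 = 2.125.
sliced almonds: (2 tbsp + 1 tsp = 7/3 tbsp) × 17/8 ÷ 16 tbsp/cup × 108 g/cup ≈ 33.5 g
raisins: 80 g × 17/8 ÷ 165 g/cup × 16 tbsp/cup ≈ 16.5 tbsp

sliced almonds: 33.5 g; raisins: 16.5 tbsp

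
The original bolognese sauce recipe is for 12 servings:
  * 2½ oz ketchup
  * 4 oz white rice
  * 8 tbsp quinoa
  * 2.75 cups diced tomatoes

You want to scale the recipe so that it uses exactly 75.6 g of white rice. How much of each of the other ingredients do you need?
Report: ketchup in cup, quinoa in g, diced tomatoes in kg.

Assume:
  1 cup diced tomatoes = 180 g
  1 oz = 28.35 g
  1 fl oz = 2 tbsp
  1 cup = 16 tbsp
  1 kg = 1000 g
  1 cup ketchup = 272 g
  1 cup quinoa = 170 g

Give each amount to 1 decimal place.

The original recipe has 113.4 g of white rice, so the scaling factor is 75.6 ÷ 113.4 = 2/3.
ketchup: 2.5 oz × 2/3 × 28.35 g/oz ÷ 272 g/cup ≈ 0.2 cup
quinoa: 8 tbsp × 2/3 ÷ 16 tbsp/cup × 170 g/cup ≈ 56.7 g
diced tomatoes: 2.75 cup × 2/3 × 180 g/cup ÷ 1000 g/kg ≈ 0.3 kg

ketchup: 0.2 cup; quinoa: 56.7 g; diced tomatoes: 0.3 kg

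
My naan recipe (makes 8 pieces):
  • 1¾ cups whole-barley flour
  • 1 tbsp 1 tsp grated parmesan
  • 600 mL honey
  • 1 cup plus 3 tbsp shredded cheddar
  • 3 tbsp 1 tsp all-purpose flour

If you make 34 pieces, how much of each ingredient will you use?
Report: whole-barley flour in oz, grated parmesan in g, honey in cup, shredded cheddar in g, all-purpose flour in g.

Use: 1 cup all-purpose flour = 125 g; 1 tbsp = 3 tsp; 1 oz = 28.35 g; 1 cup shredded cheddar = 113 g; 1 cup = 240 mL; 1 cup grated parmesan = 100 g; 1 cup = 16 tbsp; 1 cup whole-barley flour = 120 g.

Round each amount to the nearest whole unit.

Scaling factor: 34/8 = 17/4 = 4.25.
whole-barley flour: 1.75 cup × 17/4 × 120 g/cup ÷ 28.35 g/oz ≈ 31 oz
grated parmesan: (1 tbsp + 1 tsp = 4/3 tbsp) × 17/4 ÷ 16 tbsp/cup × 100 g/cup ≈ 35 g
honey: 600 mL × 17/4 ÷ 240 mL/cup ≈ 11 cup
shredded cheddar: (1 cup + 3 tbsp = 1.1875 cup) × 17/4 × 113 g/cup ≈ 570 g
all-purpose flour: (3 tbsp + 1 tsp = 10/3 tbsp) × 17/4 ÷ 16 tbsp/cup × 125 g/cup ≈ 111 g

whole-barley flour: 31 oz; grated parmesan: 35 g; honey: 11 cup; shredded cheddar: 570 g; all-purpose flour: 111 g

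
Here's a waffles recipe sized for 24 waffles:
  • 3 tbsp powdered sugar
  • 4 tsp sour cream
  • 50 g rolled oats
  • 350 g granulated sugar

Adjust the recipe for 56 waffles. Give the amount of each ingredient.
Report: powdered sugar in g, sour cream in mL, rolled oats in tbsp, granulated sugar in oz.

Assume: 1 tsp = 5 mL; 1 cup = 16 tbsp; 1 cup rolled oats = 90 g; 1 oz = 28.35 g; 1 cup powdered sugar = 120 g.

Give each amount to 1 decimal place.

powdered sugar: 52.5 g; sour cream: 46.7 mL; rolled oats: 20.7 tbsp; granulated sugar: 28.8 oz

Scaling factor: 56/24 = 7/3.
powdered sugar: 3 tbsp × 7/3 ÷ 16 tbsp/cup × 120 g/cup = 52.5 g
sour cream: 4 tsp × 7/3 × 5 mL/tsp ≈ 46.7 mL
rolled oats: 50 g × 7/3 ÷ 90 g/cup × 16 tbsp/cup ≈ 20.7 tbsp
granulated sugar: 350 g × 7/3 ÷ 28.35 g/oz ≈ 28.8 oz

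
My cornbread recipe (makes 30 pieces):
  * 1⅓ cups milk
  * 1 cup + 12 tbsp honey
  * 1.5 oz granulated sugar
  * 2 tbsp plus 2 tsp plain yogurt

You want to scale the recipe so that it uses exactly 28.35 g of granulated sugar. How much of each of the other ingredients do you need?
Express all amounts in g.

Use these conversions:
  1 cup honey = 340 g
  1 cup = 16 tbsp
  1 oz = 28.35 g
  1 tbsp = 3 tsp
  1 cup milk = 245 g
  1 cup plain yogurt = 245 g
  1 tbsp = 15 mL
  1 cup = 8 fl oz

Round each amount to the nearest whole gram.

The original recipe has 42.525 g of granulated sugar, so the scaling factor is 28.35 ÷ 42.525 = 2/3.
milk: 4/3 cup × 2/3 × 245 g/cup ≈ 218 g
honey: (1 cup + 12 tbsp = 1.75 cup) × 2/3 × 340 g/cup ≈ 397 g
plain yogurt: (2 tbsp + 2 tsp = 8/3 tbsp) × 2/3 ÷ 16 tbsp/cup × 245 g/cup ≈ 27 g

milk: 218 g; honey: 397 g; plain yogurt: 27 g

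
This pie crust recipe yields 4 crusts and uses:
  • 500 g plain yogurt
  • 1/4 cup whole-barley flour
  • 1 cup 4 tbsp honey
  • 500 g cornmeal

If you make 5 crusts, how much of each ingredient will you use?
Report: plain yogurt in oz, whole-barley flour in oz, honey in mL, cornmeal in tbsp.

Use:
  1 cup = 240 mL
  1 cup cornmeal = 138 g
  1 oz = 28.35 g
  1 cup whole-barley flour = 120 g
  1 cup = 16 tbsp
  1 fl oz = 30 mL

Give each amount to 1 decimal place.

Scaling factor: 5/4 = 1.25.
plain yogurt: 500 g × 5/4 ÷ 28.35 g/oz ≈ 22.0 oz
whole-barley flour: 0.25 cup × 5/4 × 120 g/cup ÷ 28.35 g/oz ≈ 1.3 oz
honey: (1 cup + 4 tbsp = 1.25 cup) × 5/4 × 240 mL/cup = 375.0 mL
cornmeal: 500 g × 5/4 ÷ 138 g/cup × 16 tbsp/cup ≈ 72.5 tbsp

plain yogurt: 22.0 oz; whole-barley flour: 1.3 oz; honey: 375.0 mL; cornmeal: 72.5 tbsp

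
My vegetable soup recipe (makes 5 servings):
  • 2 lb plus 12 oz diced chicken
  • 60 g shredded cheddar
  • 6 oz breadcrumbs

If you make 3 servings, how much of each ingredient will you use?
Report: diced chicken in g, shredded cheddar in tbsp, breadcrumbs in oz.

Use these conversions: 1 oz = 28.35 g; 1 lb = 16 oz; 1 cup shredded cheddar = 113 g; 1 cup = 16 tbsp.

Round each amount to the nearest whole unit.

diced chicken: 748 g; shredded cheddar: 5 tbsp; breadcrumbs: 4 oz

Scaling factor: 3/5 = 0.6.
diced chicken: (2 lb + 12 oz = 2.75 lb) × 3/5 × 16 oz/lb × 28.35 g/oz ≈ 748 g
shredded cheddar: 60 g × 3/5 ÷ 113 g/cup × 16 tbsp/cup ≈ 5 tbsp
breadcrumbs: 6 oz × 3/5 ≈ 4 oz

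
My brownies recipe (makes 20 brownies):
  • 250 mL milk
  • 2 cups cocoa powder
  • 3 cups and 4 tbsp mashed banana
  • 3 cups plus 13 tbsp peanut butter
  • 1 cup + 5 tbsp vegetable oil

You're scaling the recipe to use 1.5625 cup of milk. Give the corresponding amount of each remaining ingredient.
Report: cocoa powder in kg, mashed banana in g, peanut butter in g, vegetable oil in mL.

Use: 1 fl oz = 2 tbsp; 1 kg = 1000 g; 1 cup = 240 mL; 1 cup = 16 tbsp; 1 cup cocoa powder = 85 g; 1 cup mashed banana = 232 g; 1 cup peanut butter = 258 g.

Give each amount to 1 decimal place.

cocoa powder: 0.3 kg; mashed banana: 1131.0 g; peanut butter: 1475.4 g; vegetable oil: 472.5 mL

The original recipe has 25/24 cup of milk, so the scaling factor is 1.5625 ÷ 25/24 = 3/2 = 1.5.
cocoa powder: 2 cup × 3/2 × 85 g/cup ÷ 1000 g/kg ≈ 0.3 kg
mashed banana: (3 cup + 4 tbsp = 3.25 cup) × 3/2 × 232 g/cup = 1131.0 g
peanut butter: (3 cup + 13 tbsp = 3.8125 cup) × 3/2 × 258 g/cup ≈ 1475.4 g
vegetable oil: (1 cup + 5 tbsp = 1.3125 cup) × 3/2 × 240 mL/cup = 472.5 mL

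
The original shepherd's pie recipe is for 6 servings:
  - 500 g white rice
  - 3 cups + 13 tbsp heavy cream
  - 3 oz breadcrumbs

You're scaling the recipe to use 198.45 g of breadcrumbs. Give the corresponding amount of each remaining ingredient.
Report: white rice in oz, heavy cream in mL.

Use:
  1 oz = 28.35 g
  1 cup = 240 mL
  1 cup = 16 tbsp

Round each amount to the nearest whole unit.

white rice: 41 oz; heavy cream: 2135 mL

The original recipe has 85.05 g of breadcrumbs, so the scaling factor is 198.45 ÷ 85.05 = 7/3.
white rice: 500 g × 7/3 ÷ 28.35 g/oz ≈ 41 oz
heavy cream: (3 cup + 13 tbsp = 3.8125 cup) × 7/3 × 240 mL/cup = 2135 mL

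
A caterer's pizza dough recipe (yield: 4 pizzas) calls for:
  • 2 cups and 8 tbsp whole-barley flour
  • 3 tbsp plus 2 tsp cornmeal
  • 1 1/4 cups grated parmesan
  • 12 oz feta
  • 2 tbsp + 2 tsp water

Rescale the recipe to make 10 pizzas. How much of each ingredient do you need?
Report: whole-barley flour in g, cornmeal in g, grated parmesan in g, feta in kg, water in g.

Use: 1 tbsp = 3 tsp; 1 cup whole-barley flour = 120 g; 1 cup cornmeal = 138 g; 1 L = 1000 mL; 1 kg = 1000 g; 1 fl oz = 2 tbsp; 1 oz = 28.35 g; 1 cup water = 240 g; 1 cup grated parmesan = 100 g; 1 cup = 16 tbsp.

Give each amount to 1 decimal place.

whole-barley flour: 750.0 g; cornmeal: 79.1 g; grated parmesan: 312.5 g; feta: 0.9 kg; water: 100.0 g

Scaling factor: 10/4 = 5/2 = 2.5.
whole-barley flour: (2 cup + 8 tbsp = 2.5 cup) × 5/2 × 120 g/cup = 750.0 g
cornmeal: (3 tbsp + 2 tsp = 11/3 tbsp) × 5/2 ÷ 16 tbsp/cup × 138 g/cup ≈ 79.1 g
grated parmesan: 1.25 cup × 5/2 × 100 g/cup = 312.5 g
feta: 12 oz × 5/2 × 28.35 g/oz ÷ 1000 g/kg ≈ 0.9 kg
water: (2 tbsp + 2 tsp = 8/3 tbsp) × 5/2 ÷ 16 tbsp/cup × 240 g/cup = 100.0 g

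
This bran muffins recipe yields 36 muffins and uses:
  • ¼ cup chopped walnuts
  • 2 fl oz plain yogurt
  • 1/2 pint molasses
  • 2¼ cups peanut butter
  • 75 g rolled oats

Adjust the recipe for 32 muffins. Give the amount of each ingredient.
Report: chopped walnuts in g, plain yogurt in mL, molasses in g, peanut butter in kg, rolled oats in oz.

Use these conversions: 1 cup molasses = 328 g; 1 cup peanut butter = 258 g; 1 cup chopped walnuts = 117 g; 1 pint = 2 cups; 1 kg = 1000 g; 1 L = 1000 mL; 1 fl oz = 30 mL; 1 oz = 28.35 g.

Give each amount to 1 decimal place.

chopped walnuts: 26.0 g; plain yogurt: 53.3 mL; molasses: 291.6 g; peanut butter: 0.5 kg; rolled oats: 2.4 oz

Scaling factor: 32/36 = 8/9.
chopped walnuts: 0.25 cup × 8/9 × 117 g/cup = 26.0 g
plain yogurt: 2 fl oz × 8/9 × 30 mL/fl oz ≈ 53.3 mL
molasses: 0.5 pint × 8/9 × 2 cup/pint × 328 g/cup ≈ 291.6 g
peanut butter: 2.25 cup × 8/9 × 258 g/cup ÷ 1000 g/kg ≈ 0.5 kg
rolled oats: 75 g × 8/9 ÷ 28.35 g/oz ≈ 2.4 oz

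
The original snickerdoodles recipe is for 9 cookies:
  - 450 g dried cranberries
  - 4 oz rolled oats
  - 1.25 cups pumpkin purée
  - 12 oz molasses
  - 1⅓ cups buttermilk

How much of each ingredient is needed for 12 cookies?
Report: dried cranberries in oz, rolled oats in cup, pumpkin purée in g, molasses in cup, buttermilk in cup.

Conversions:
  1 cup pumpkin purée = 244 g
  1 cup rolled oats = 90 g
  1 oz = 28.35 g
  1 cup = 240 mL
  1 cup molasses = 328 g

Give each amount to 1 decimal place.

dried cranberries: 21.2 oz; rolled oats: 1.7 cup; pumpkin purée: 406.7 g; molasses: 1.4 cup; buttermilk: 1.8 cup

Scaling factor: 12/9 = 4/3.
dried cranberries: 450 g × 4/3 ÷ 28.35 g/oz ≈ 21.2 oz
rolled oats: 4 oz × 4/3 × 28.35 g/oz ÷ 90 g/cup ≈ 1.7 cup
pumpkin purée: 1.25 cup × 4/3 × 244 g/cup ≈ 406.7 g
molasses: 12 oz × 4/3 × 28.35 g/oz ÷ 328 g/cup ≈ 1.4 cup
buttermilk: 4/3 cup × 4/3 ≈ 1.8 cup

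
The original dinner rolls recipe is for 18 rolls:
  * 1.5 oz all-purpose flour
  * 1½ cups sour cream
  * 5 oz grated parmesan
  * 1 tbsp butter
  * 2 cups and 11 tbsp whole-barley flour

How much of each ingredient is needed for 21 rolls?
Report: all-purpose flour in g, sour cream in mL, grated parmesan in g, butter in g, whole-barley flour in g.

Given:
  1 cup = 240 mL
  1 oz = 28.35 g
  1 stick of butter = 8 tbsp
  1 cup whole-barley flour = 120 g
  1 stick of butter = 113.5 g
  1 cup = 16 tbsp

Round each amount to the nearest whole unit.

all-purpose flour: 50 g; sour cream: 420 mL; grated parmesan: 165 g; butter: 17 g; whole-barley flour: 376 g

Scaling factor: 21/18 = 7/6.
all-purpose flour: 1.5 oz × 7/6 × 28.35 g/oz ≈ 50 g
sour cream: 1.5 cup × 7/6 × 240 mL/cup = 420 mL
grated parmesan: 5 oz × 7/6 × 28.35 g/oz ≈ 165 g
butter: 1 tbsp × 7/6 ÷ 8 tbsp/stick × 113.5 g/stick ≈ 17 g
whole-barley flour: (2 cup + 11 tbsp = 2.6875 cup) × 7/6 × 120 g/cup ≈ 376 g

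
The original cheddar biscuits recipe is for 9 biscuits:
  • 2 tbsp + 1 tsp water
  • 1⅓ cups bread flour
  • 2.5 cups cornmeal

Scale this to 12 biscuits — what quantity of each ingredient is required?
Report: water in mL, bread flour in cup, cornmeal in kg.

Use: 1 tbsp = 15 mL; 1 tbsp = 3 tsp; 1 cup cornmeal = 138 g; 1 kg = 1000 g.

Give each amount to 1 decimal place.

Scaling factor: 12/9 = 4/3.
water: (2 tbsp + 1 tsp = 7/3 tbsp) × 4/3 × 15 mL/tbsp ≈ 46.7 mL
bread flour: 4/3 cup × 4/3 ≈ 1.8 cup
cornmeal: 2.5 cup × 4/3 × 138 g/cup ÷ 1000 g/kg ≈ 0.5 kg

water: 46.7 mL; bread flour: 1.8 cup; cornmeal: 0.5 kg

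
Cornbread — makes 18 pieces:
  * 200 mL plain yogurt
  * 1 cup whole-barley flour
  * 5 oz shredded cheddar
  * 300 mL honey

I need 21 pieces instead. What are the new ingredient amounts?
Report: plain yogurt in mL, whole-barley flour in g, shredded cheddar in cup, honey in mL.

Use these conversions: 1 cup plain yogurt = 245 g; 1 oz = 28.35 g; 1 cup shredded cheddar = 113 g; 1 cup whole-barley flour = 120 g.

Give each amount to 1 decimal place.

plain yogurt: 233.3 mL; whole-barley flour: 140.0 g; shredded cheddar: 1.5 cup; honey: 350.0 mL

Scaling factor: 21/18 = 7/6.
plain yogurt: 200 mL × 7/6 ≈ 233.3 mL
whole-barley flour: 1 cup × 7/6 × 120 g/cup = 140.0 g
shredded cheddar: 5 oz × 7/6 × 28.35 g/oz ÷ 113 g/cup ≈ 1.5 cup
honey: 300 mL × 7/6 = 350.0 mL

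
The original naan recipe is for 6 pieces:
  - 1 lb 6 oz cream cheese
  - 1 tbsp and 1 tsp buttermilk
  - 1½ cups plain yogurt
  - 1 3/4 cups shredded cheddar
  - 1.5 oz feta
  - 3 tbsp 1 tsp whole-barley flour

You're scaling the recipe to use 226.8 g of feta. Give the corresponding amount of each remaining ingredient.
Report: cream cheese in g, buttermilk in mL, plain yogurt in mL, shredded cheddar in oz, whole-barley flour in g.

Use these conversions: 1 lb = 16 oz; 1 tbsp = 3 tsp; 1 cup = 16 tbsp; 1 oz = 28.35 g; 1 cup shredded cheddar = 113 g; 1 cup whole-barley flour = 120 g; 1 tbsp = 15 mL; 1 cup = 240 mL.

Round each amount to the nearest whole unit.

cream cheese: 3326 g; buttermilk: 107 mL; plain yogurt: 1920 mL; shredded cheddar: 37 oz; whole-barley flour: 133 g

The original recipe has 42.525 g of feta, so the scaling factor is 226.8 ÷ 42.525 = 16/3.
cream cheese: (1 lb + 6 oz = 1.375 lb) × 16/3 × 16 oz/lb × 28.35 g/oz ≈ 3326 g
buttermilk: (1 tbsp + 1 tsp = 4/3 tbsp) × 16/3 × 15 mL/tbsp ≈ 107 mL
plain yogurt: 1.5 cup × 16/3 × 240 mL/cup = 1920 mL
shredded cheddar: 1.75 cup × 16/3 × 113 g/cup ÷ 28.35 g/oz ≈ 37 oz
whole-barley flour: (3 tbsp + 1 tsp = 10/3 tbsp) × 16/3 ÷ 16 tbsp/cup × 120 g/cup ≈ 133 g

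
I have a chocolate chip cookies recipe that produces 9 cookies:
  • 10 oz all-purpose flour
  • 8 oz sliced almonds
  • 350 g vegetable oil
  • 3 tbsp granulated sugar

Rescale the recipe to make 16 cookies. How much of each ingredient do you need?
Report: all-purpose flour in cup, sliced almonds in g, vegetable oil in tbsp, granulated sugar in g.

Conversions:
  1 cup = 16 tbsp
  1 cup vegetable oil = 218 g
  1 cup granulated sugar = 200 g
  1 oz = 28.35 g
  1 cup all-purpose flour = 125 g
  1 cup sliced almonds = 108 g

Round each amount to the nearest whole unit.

Scaling factor: 16/9.
all-purpose flour: 10 oz × 16/9 × 28.35 g/oz ÷ 125 g/cup ≈ 4 cup
sliced almonds: 8 oz × 16/9 × 28.35 g/oz ≈ 403 g
vegetable oil: 350 g × 16/9 ÷ 218 g/cup × 16 tbsp/cup ≈ 46 tbsp
granulated sugar: 3 tbsp × 16/9 ÷ 16 tbsp/cup × 200 g/cup ≈ 67 g

all-purpose flour: 4 cup; sliced almonds: 403 g; vegetable oil: 46 tbsp; granulated sugar: 67 g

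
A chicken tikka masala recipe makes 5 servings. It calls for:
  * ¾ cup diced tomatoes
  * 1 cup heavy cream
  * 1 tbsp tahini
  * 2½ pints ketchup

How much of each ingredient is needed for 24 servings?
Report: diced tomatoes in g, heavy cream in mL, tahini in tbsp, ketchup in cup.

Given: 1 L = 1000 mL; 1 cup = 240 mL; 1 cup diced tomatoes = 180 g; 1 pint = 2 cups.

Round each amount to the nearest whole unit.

Scaling factor: 24/5 = 4.8.
diced tomatoes: 0.75 cup × 24/5 × 180 g/cup = 648 g
heavy cream: 1 cup × 24/5 × 240 mL/cup = 1152 mL
tahini: 1 tbsp × 24/5 ≈ 5 tbsp
ketchup: 2.5 pint × 24/5 × 2 cup/pint = 24 cup

diced tomatoes: 648 g; heavy cream: 1152 mL; tahini: 5 tbsp; ketchup: 24 cup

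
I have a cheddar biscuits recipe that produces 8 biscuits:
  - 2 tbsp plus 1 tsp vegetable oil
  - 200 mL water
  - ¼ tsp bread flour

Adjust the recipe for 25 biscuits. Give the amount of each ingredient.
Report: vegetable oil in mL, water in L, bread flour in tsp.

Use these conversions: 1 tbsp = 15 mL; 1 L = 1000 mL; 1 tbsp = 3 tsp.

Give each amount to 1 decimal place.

Scaling factor: 25/8 = 3.125.
vegetable oil: (2 tbsp + 1 tsp = 7/3 tbsp) × 25/8 × 15 mL/tbsp ≈ 109.4 mL
water: 200 mL × 25/8 ÷ 1000 mL/L ≈ 0.6 L
bread flour: 0.25 tsp × 25/8 ≈ 0.8 tsp

vegetable oil: 109.4 mL; water: 0.6 L; bread flour: 0.8 tsp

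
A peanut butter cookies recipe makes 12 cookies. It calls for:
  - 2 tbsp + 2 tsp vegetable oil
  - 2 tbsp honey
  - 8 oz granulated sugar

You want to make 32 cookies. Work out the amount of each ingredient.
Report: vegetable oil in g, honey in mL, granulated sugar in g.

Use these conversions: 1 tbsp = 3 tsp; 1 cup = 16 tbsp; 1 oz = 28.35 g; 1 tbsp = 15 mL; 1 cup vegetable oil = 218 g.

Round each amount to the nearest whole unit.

Scaling factor: 32/12 = 8/3.
vegetable oil: (2 tbsp + 2 tsp = 8/3 tbsp) × 8/3 ÷ 16 tbsp/cup × 218 g/cup ≈ 97 g
honey: 2 tbsp × 8/3 × 15 mL/tbsp = 80 mL
granulated sugar: 8 oz × 8/3 × 28.35 g/oz ≈ 605 g

vegetable oil: 97 g; honey: 80 mL; granulated sugar: 605 g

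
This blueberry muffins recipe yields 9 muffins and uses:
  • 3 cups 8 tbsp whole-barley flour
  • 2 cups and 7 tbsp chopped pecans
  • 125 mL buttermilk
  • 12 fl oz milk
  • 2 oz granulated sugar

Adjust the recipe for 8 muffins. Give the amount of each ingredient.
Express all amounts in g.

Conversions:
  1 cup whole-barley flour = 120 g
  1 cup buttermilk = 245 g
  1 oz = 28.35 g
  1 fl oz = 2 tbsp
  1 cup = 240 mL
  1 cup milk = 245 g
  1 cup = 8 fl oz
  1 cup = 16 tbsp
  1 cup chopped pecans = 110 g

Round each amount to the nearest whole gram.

Scaling factor: 8/9.
whole-barley flour: (3 cup + 8 tbsp = 3.5 cup) × 8/9 × 120 g/cup ≈ 373 g
chopped pecans: (2 cup + 7 tbsp = 2.4375 cup) × 8/9 × 110 g/cup ≈ 238 g
buttermilk: 125 mL × 8/9 ÷ 240 mL/cup × 245 g/cup ≈ 113 g
milk: 12 fl oz × 8/9 ÷ 8 fl oz/cup × 245 g/cup ≈ 327 g
granulated sugar: 2 oz × 8/9 × 28.35 g/oz ≈ 50 g

whole-barley flour: 373 g; chopped pecans: 238 g; buttermilk: 113 g; milk: 327 g; granulated sugar: 50 g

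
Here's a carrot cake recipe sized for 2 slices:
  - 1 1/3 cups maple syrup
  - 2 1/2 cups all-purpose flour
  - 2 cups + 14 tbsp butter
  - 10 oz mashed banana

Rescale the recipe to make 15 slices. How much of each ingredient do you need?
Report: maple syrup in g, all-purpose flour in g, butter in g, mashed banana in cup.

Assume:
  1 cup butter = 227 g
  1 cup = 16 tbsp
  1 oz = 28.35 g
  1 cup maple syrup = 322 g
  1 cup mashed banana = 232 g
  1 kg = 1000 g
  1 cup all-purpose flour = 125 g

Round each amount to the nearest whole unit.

Scaling factor: 15/2 = 7.5.
maple syrup: 4/3 cup × 15/2 × 322 g/cup = 3220 g
all-purpose flour: 2.5 cup × 15/2 × 125 g/cup ≈ 2344 g
butter: (2 cup + 14 tbsp = 2.875 cup) × 15/2 × 227 g/cup ≈ 4895 g
mashed banana: 10 oz × 15/2 × 28.35 g/oz ÷ 232 g/cup ≈ 9 cup

maple syrup: 3220 g; all-purpose flour: 2344 g; butter: 4895 g; mashed banana: 9 cup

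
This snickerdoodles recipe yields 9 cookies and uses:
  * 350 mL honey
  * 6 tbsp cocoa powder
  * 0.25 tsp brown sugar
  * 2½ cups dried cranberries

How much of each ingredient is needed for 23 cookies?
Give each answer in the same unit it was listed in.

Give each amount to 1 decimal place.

Scaling factor: 23/9.
honey: 350 mL × 23/9 ≈ 894.4 mL
cocoa powder: 6 tbsp × 23/9 ≈ 15.3 tbsp
brown sugar: 0.25 tsp × 23/9 ≈ 0.6 tsp
dried cranberries: 2.5 cup × 23/9 ≈ 6.4 cup

honey: 894.4 mL; cocoa powder: 15.3 tbsp; brown sugar: 0.6 tsp; dried cranberries: 6.4 cup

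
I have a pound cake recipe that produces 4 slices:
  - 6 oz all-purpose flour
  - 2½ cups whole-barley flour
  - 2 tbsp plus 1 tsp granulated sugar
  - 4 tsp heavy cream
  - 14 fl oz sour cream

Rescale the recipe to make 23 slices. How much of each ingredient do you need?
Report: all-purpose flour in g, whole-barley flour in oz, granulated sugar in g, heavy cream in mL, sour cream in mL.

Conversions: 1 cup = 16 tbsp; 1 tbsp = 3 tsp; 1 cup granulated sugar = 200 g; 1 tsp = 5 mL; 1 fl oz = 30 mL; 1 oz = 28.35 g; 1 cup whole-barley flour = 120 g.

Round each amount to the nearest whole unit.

all-purpose flour: 978 g; whole-barley flour: 61 oz; granulated sugar: 168 g; heavy cream: 115 mL; sour cream: 2415 mL

Scaling factor: 23/4 = 5.75.
all-purpose flour: 6 oz × 23/4 × 28.35 g/oz ≈ 978 g
whole-barley flour: 2.5 cup × 23/4 × 120 g/cup ÷ 28.35 g/oz ≈ 61 oz
granulated sugar: (2 tbsp + 1 tsp = 7/3 tbsp) × 23/4 ÷ 16 tbsp/cup × 200 g/cup ≈ 168 g
heavy cream: 4 tsp × 23/4 × 5 mL/tsp = 115 mL
sour cream: 14 fl oz × 23/4 × 30 mL/fl oz = 2415 mL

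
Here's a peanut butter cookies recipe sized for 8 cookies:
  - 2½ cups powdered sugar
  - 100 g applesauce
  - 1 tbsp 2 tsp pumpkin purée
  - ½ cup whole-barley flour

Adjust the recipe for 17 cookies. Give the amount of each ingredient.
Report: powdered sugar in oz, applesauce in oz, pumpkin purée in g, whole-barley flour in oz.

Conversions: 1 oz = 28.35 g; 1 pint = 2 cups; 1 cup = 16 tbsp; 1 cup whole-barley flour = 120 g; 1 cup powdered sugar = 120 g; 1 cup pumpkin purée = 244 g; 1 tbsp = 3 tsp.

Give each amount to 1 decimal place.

powdered sugar: 22.5 oz; applesauce: 7.5 oz; pumpkin purée: 54.0 g; whole-barley flour: 4.5 oz

Scaling factor: 17/8 = 2.125.
powdered sugar: 2.5 cup × 17/8 × 120 g/cup ÷ 28.35 g/oz ≈ 22.5 oz
applesauce: 100 g × 17/8 ÷ 28.35 g/oz ≈ 7.5 oz
pumpkin purée: (1 tbsp + 2 tsp = 5/3 tbsp) × 17/8 ÷ 16 tbsp/cup × 244 g/cup ≈ 54.0 g
whole-barley flour: 0.5 cup × 17/8 × 120 g/cup ÷ 28.35 g/oz ≈ 4.5 oz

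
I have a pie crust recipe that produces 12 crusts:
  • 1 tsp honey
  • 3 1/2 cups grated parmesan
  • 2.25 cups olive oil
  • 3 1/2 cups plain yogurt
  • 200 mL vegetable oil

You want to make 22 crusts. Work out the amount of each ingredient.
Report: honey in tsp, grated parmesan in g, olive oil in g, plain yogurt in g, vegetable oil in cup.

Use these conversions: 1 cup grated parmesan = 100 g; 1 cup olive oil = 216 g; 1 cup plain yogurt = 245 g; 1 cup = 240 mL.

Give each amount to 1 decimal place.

honey: 1.8 tsp; grated parmesan: 641.7 g; olive oil: 891.0 g; plain yogurt: 1572.1 g; vegetable oil: 1.5 cup

Scaling factor: 22/12 = 11/6.
honey: 1 tsp × 11/6 ≈ 1.8 tsp
grated parmesan: 3.5 cup × 11/6 × 100 g/cup ≈ 641.7 g
olive oil: 2.25 cup × 11/6 × 216 g/cup = 891.0 g
plain yogurt: 3.5 cup × 11/6 × 245 g/cup ≈ 1572.1 g
vegetable oil: 200 mL × 11/6 ÷ 240 mL/cup ≈ 1.5 cup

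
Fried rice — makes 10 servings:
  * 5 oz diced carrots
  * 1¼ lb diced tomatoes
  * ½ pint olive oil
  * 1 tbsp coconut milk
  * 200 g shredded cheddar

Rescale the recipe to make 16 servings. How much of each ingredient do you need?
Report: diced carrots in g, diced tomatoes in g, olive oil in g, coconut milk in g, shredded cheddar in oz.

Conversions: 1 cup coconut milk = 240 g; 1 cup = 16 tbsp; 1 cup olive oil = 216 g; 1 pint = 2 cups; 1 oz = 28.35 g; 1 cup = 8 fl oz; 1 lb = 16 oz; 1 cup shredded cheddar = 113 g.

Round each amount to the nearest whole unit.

Scaling factor: 16/10 = 8/5 = 1.6.
diced carrots: 5 oz × 8/5 × 28.35 g/oz ≈ 227 g
diced tomatoes: 1.25 lb × 8/5 × 16 oz/lb × 28.35 g/oz ≈ 907 g
olive oil: 0.5 pint × 8/5 × 2 cup/pint × 216 g/cup ≈ 346 g
coconut milk: 1 tbsp × 8/5 ÷ 16 tbsp/cup × 240 g/cup = 24 g
shredded cheddar: 200 g × 8/5 ÷ 28.35 g/oz ≈ 11 oz

diced carrots: 227 g; diced tomatoes: 907 g; olive oil: 346 g; coconut milk: 24 g; shredded cheddar: 11 oz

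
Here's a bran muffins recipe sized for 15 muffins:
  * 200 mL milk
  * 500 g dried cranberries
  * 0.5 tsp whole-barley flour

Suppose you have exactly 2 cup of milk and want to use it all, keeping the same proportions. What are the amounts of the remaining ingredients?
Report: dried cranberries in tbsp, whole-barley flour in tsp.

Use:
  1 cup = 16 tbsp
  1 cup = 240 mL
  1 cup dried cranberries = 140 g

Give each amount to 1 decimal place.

dried cranberries: 137.1 tbsp; whole-barley flour: 1.2 tsp

The original recipe has 5/6 cup of milk, so the scaling factor is 2 ÷ 5/6 = 12/5 = 2.4.
dried cranberries: 500 g × 12/5 ÷ 140 g/cup × 16 tbsp/cup ≈ 137.1 tbsp
whole-barley flour: 0.5 tsp × 12/5 = 1.2 tsp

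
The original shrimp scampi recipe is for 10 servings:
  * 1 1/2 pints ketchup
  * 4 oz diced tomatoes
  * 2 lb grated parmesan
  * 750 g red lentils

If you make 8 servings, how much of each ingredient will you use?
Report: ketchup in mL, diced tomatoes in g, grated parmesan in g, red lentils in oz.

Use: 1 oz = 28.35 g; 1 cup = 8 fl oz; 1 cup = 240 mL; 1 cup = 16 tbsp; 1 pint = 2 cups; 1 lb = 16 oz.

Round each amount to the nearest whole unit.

ketchup: 576 mL; diced tomatoes: 91 g; grated parmesan: 726 g; red lentils: 21 oz

Scaling factor: 8/10 = 4/5 = 0.8.
ketchup: 1.5 pint × 4/5 × 2 cup/pint × 240 mL/cup = 576 mL
diced tomatoes: 4 oz × 4/5 × 28.35 g/oz ≈ 91 g
grated parmesan: 2 lb × 4/5 × 16 oz/lb × 28.35 g/oz ≈ 726 g
red lentils: 750 g × 4/5 ÷ 28.35 g/oz ≈ 21 oz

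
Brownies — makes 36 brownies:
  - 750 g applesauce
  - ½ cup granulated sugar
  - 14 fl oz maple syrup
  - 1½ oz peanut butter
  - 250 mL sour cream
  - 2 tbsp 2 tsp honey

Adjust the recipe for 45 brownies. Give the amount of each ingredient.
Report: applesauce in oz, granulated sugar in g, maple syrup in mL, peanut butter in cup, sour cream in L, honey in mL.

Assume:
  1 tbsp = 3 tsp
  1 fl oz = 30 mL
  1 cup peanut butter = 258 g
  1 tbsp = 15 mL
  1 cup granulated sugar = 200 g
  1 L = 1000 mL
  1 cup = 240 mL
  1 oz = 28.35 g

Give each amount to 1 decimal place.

Scaling factor: 45/36 = 5/4 = 1.25.
applesauce: 750 g × 5/4 ÷ 28.35 g/oz ≈ 33.1 oz
granulated sugar: 0.5 cup × 5/4 × 200 g/cup = 125.0 g
maple syrup: 14 fl oz × 5/4 × 30 mL/fl oz = 525.0 mL
peanut butter: 1.5 oz × 5/4 × 28.35 g/oz ÷ 258 g/cup ≈ 0.2 cup
sour cream: 250 mL × 5/4 ÷ 1000 mL/L ≈ 0.3 L
honey: (2 tbsp + 2 tsp = 8/3 tbsp) × 5/4 × 15 mL/tbsp = 50.0 mL

applesauce: 33.1 oz; granulated sugar: 125.0 g; maple syrup: 525.0 mL; peanut butter: 0.2 cup; sour cream: 0.3 L; honey: 50.0 mL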